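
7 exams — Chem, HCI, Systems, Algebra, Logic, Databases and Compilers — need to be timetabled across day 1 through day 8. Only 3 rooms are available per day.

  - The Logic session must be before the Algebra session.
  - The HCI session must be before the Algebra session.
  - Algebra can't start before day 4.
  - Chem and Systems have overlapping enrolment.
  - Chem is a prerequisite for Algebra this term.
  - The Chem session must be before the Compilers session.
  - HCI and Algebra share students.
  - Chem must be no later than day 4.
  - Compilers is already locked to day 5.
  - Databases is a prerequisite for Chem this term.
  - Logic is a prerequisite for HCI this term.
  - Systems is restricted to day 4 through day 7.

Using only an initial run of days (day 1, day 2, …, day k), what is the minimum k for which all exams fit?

The precedence chain requires at least 3 distinct days.
With at most 3 per day and 7 exams, at least 3 days are needed.
Compilers can't be placed before day 5, so the schedule must run through at least day 5.
5 works (last occupied day: day 5): for example HCI in day 2, Logic in day 1, Algebra in day 4, Chem in day 2, Compilers in day 5, Databases in day 1, Systems in day 4.

5 days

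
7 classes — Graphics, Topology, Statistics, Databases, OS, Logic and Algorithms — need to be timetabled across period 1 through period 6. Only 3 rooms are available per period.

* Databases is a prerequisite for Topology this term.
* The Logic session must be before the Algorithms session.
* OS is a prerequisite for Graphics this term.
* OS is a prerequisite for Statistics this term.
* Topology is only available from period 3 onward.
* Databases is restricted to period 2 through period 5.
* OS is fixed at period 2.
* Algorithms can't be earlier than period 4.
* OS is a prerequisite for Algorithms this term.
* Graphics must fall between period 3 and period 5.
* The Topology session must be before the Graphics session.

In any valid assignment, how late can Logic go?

Downstream work caps Logic at period 5.
Logic at period 5 is achievable: Statistics -> period 3; Algorithms -> period 6; Databases -> period 2; Graphics -> period 4; OS -> period 2; Logic -> period 5; Topology -> period 3.

period 5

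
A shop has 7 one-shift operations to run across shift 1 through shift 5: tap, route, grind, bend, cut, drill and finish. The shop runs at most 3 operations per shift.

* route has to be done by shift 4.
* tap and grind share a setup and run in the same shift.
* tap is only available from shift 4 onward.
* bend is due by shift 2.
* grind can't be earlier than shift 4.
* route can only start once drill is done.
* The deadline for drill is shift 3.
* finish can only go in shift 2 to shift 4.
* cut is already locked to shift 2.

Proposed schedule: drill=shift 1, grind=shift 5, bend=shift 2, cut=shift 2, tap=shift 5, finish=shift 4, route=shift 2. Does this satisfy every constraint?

Yes

The deadline for drill is shift 3 — holds.
route can only start once drill is done — holds.
grind can't be earlier than shift 4 — holds.
cut is already locked to shift 2 — holds.
finish can only go in shift 2 to shift 4 — holds.
route has to be done by shift 4 — holds.
tap and grind share a setup and run in the same shift — holds.
bend is due by shift 2 — holds.
The shop runs at most 3 operations per shift — holds.
tap is only available from shift 4 onward — holds.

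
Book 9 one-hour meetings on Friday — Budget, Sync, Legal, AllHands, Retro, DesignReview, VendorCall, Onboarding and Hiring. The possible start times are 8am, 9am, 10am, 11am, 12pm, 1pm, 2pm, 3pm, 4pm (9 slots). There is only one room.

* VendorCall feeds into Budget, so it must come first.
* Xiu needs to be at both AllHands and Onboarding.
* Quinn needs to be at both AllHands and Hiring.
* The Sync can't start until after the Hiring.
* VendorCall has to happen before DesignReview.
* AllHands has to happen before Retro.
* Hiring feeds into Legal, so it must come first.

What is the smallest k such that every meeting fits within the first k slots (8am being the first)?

The precedence chain requires at least 2 distinct slots.
With at most 1 per slot and 9 meetings, at least 9 slots are needed.
9 works (last occupied slot: 4pm): for example Hiring in 9am, Sync in 11am, AllHands in 1pm, Onboarding in 4pm, Retro in 2pm, DesignReview in 3pm, Budget in 10am, VendorCall in 8am, Legal in 12pm.

9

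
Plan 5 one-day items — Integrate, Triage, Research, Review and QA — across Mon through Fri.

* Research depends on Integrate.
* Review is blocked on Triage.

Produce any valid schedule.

Research in Tue, Review in Tue, Triage in Mon, Integrate in Mon, QA in Mon

Checking: Triage(Mon) before Review(Tue); Integrate(Mon) before Research(Tue).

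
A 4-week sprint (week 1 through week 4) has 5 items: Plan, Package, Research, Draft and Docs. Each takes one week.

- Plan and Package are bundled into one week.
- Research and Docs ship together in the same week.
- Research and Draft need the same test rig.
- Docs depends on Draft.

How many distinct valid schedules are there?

Splitting on Plan: it can be week 1 (6), week 2 (6), week 3 (6), week 4 (6). Listing each branch's schedules as (Package, Research, Draft, Docs) by week number:
Plan=week 1: (1,2,1,2) (1,3,1,3) (1,3,2,3) (1,4,1,4) (1,4,2,4) (1,4,3,4) — 6.
Plan=week 2: (2,2,1,2) (2,3,1,3) (2,3,2,3) (2,4,1,4) (2,4,2,4) (2,4,3,4) — 6.
Plan=week 3: (3,2,1,2) (3,3,1,3) (3,3,2,3) (3,4,1,4) (3,4,2,4) (3,4,3,4) — 6.
Plan=week 4: (4,2,1,2) (4,3,1,3) (4,3,2,3) (4,4,1,4) (4,4,2,4) (4,4,3,4) — 6.
Summing: 6 + 6 + 6 + 6 = 24.

24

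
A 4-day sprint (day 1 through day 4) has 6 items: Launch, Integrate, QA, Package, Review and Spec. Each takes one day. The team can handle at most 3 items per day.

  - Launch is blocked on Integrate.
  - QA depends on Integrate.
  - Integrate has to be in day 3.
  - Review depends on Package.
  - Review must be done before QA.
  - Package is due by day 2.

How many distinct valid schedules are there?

Splitting on Package: it can be day 1 (8), day 2 (4). Listing each branch's schedules as (Launch, Integrate, QA, Review, Spec) by day number:
Package=day 1: (4,3,4,2,1) (4,3,4,2,2) (4,3,4,2,3) (4,3,4,2,4) (4,3,4,3,1) (4,3,4,3,2) (4,3,4,3,3) (4,3,4,3,4) — 8.
Package=day 2: (4,3,4,3,1) (4,3,4,3,2) (4,3,4,3,3) (4,3,4,3,4) — 4.
Summing: 8 + 4 = 12.

12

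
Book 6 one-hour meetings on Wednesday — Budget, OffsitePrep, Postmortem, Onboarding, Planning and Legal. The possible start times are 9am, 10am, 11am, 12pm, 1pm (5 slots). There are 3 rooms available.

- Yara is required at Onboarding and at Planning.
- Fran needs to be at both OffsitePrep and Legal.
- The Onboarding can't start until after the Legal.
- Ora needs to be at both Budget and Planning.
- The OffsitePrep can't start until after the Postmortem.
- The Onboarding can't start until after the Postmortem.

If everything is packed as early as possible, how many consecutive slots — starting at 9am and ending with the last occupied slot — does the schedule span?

2

The precedence chain requires at least 2 distinct slots.
With at most 3 per slot and 6 meetings, at least 2 slots are needed.
2 works (last occupied slot: 10am): for example Budget=10am, OffsitePrep=10am, Legal=9am, Postmortem=9am, Planning=9am, Onboarding=10am.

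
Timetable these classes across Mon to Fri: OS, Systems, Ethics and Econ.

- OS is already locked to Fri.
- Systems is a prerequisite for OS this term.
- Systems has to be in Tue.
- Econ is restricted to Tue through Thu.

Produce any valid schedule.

Ethics in Mon, Econ in Tue, OS in Fri, Systems in Tue

Checking: Systems(Tue) before OS(Fri); OS=Fri in [Fri,Fri]; Econ=Tue in [Tue,Thu]; Systems=Tue in [Tue,Tue].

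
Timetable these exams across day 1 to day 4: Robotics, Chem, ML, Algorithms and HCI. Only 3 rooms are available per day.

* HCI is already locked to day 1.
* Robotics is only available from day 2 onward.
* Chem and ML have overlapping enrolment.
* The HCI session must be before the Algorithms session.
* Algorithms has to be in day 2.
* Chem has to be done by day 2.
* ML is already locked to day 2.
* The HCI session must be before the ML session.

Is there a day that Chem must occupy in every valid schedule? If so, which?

Chem's window is day 1–day 2.
ML is fixed at day 2, and Chem can't share a day with ML.
So Chem must be day 1.

day 1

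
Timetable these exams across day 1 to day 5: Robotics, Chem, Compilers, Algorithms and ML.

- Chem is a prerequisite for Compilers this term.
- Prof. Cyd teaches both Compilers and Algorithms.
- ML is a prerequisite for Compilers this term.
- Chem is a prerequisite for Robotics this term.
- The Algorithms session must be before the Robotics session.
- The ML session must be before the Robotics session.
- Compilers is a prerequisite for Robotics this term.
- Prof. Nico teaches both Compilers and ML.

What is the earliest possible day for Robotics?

Precedence pushes Robotics to at least day 3.
Robotics at day 3 is achievable: ML=day 1; Robotics=day 3; Compilers=day 2; Chem=day 1; Algorithms=day 1.

day 3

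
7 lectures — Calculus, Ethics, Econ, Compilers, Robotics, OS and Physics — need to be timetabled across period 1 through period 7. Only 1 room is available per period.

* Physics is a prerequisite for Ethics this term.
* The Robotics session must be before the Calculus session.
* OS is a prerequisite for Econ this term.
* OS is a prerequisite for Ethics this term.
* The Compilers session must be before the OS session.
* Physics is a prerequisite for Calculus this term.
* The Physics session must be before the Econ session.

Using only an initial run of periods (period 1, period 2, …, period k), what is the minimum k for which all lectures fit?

7

The precedence chain requires at least 3 distinct periods.
With at most 1 per period and 7 lectures, at least 7 periods are needed.
7 works (last occupied period: period 7): for example Physics=period 3; Calculus=period 5; Econ=period 7; Robotics=period 4; Compilers=period 1; Ethics=period 6; OS=period 2.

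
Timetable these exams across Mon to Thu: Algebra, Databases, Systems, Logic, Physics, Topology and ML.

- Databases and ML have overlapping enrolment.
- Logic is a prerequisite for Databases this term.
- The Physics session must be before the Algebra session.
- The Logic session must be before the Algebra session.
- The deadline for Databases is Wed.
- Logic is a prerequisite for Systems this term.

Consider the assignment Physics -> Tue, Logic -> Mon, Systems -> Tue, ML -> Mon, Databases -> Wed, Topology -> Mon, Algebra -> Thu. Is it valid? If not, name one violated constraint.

Logic is a prerequisite for Databases this term — holds.
Logic is a prerequisite for Systems this term — holds.
The deadline for Databases is Wed — holds.
Databases and ML have overlapping enrolment — holds.
The Physics session must be before the Algebra session — holds.
The Logic session must be before the Algebra session — holds.

Yes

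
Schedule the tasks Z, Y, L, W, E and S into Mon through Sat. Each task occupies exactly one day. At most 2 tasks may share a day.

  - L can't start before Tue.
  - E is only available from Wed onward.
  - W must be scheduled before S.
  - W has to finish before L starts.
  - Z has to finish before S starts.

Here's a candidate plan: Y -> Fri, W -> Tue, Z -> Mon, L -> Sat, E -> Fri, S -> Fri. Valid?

W must be scheduled before S — holds.
E is only available from Wed onward — holds.
L can't start before Tue — holds.
W has to finish before L starts — holds.
Z has to finish before S starts — holds.
At most 2 tasks may share a day — violated.

No. At most 2 tasks may share a day is not satisfied.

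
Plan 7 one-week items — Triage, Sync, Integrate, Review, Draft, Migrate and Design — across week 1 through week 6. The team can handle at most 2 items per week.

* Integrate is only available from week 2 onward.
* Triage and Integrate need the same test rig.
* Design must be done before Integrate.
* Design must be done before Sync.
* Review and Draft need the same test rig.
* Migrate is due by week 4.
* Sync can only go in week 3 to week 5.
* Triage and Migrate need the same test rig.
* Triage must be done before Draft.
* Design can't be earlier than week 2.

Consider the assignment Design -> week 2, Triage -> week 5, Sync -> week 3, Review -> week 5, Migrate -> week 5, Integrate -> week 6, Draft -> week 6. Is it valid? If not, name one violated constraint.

No — it violates: Triage and Migrate need the same test rig

Design must be done before Sync — holds.
Integrate is only available from week 2 onward — holds.
Triage and Migrate need the same test rig — violated.
Sync can only go in week 3 to week 5 — holds.
Triage and Integrate need the same test rig — holds.
Design can't be earlier than week 2 — holds.
Triage must be done before Draft — holds.
The team can handle at most 2 items per week — violated.
Design must be done before Integrate — holds.
Review and Draft need the same test rig — holds.
Migrate is due by week 4 — violated.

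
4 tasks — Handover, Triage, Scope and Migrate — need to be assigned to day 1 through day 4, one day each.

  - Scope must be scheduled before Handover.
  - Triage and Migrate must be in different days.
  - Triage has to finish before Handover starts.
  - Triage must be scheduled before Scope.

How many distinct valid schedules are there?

Splitting on Handover: it can be day 3 (3), day 4 (9). Listing each branch's schedules as (Triage, Scope, Migrate) by day number:
Handover=day 3: (1,2,2) (1,2,3) (1,2,4) — 3.
Handover=day 4: (1,2,2) (1,2,3) (1,2,4) (1,3,2) (1,3,3) (1,3,4) (2,3,1) (2,3,3) (2,3,4) — 9.
Summing: 3 + 9 = 12.

12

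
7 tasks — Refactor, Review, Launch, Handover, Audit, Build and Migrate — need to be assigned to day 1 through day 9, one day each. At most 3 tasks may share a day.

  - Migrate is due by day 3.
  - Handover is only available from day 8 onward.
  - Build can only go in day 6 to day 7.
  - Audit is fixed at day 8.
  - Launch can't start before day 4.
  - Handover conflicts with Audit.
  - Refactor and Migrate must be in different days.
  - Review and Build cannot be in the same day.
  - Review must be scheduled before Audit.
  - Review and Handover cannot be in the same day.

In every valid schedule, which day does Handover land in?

day 9

Handover's window is day 8–day 9.
Audit is fixed at day 8, and Handover can't share a day with Audit.
So Handover must be day 9.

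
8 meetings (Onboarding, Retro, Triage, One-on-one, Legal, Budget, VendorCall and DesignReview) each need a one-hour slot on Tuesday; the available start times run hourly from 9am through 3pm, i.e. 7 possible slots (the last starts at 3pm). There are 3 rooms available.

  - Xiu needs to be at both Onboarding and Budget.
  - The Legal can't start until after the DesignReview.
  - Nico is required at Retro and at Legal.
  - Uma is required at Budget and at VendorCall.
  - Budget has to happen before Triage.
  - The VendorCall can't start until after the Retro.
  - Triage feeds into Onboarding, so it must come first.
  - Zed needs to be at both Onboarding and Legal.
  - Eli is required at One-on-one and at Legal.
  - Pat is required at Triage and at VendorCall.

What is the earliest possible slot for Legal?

10am

Precedence pushes Legal to at least 10am.
Legal at 10am is achievable: Budget in 9am; Onboarding in 11am; Retro in 9am; Triage in 10am; VendorCall in 11am; DesignReview in 9am; One-on-one in 11am; Legal in 10am.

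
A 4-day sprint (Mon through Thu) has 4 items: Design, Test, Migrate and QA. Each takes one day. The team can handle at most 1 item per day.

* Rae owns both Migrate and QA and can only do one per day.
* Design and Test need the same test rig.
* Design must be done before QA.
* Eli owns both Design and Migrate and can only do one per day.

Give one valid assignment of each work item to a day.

QA=Tue; Design=Mon; Test=Wed; Migrate=Thu

Checking: Design(Mon) before QA(Tue); Design(Mon) != Migrate(Thu); Migrate(Thu) != QA(Tue); Design(Mon) != Test(Wed); max 1 per day (cap 1).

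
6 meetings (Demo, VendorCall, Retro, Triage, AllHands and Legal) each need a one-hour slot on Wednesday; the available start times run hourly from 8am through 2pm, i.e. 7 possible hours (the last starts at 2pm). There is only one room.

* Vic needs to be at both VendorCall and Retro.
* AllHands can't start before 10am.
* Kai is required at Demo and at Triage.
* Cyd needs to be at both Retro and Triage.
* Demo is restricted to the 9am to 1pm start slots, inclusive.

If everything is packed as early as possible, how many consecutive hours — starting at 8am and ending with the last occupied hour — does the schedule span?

6

With at most 1 per hour and 6 meetings, at least 6 hours are needed.
AllHands can't be placed before 10am — that is hour 3 counting from 8am — so the schedule must run through at least 3 hours.
6 works (last occupied hour: 1pm): for example Retro in 11am; Triage in 12pm; VendorCall in 8am; AllHands in 10am; Demo in 9am; Legal in 1pm.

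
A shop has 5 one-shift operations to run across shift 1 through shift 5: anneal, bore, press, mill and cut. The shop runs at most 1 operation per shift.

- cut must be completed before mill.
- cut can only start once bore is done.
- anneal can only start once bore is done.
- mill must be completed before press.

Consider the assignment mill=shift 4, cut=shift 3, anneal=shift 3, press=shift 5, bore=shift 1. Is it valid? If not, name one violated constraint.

anneal can only start once bore is done — holds.
cut can only start once bore is done — holds.
mill must be completed before press — holds.
The shop runs at most 1 operation per shift — violated.
cut must be completed before mill — holds.

No — it violates: The shop runs at most 1 operation per shift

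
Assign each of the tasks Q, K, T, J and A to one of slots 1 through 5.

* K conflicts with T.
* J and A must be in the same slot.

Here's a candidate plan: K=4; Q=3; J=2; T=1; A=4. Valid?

Invalid. J and A must be in the same slot.

K conflicts with T — holds.
J and A must be in the same slot — violated.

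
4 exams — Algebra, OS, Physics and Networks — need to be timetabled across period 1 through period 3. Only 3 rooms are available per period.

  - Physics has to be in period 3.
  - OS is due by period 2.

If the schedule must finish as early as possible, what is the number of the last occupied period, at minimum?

With at most 3 per period and 4 exams, at least 2 periods are needed.
Physics can't be placed before period 3, so the schedule must run through at least period 3.
3 works (last occupied period: period 3): for example Algebra in period 1; Networks in period 1; Physics in period 3; OS in period 1.

period 3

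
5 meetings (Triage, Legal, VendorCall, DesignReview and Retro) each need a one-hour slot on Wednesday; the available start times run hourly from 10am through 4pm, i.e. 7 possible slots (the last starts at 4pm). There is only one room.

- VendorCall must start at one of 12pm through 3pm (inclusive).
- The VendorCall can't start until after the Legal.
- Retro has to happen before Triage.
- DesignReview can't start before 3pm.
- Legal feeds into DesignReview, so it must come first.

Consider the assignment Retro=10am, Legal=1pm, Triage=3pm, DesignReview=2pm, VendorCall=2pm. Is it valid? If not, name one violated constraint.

There is only one room — violated.
DesignReview can't start before 3pm — violated.
Legal feeds into DesignReview, so it must come first — holds.
Retro has to happen before Triage — holds.
The VendorCall can't start until after the Legal — holds.
VendorCall must start at one of 12pm through 3pm (inclusive) — holds.

No. DesignReview can't start before 3pm is not satisfied.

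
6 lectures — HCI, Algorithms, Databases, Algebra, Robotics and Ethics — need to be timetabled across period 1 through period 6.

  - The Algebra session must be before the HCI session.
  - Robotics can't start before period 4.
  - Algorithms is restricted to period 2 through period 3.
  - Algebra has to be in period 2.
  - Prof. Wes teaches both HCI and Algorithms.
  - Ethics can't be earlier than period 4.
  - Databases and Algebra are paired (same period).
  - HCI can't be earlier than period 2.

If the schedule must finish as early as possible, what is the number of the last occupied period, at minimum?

The precedence chain requires at least 2 distinct periods.
Robotics can't be placed before period 4, so the schedule must run through at least period 4.
4 works (last occupied period: period 4): for example Robotics in period 4; Ethics in period 4; HCI in period 3; Databases in period 2; Algebra in period 2; Algorithms in period 2.

4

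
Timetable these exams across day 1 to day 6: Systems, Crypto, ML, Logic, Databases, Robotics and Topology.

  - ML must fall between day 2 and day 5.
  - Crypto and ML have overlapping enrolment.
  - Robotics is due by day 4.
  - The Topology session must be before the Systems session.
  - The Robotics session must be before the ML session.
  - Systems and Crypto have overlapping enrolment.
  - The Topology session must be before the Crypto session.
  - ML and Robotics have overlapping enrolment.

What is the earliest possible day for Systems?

Precedence pushes Systems to at least day 2.
Systems at day 2 is achievable: Topology=day 1, Systems=day 2, Robotics=day 1, Databases=day 1, Crypto=day 3, ML=day 2, Logic=day 1.

day 2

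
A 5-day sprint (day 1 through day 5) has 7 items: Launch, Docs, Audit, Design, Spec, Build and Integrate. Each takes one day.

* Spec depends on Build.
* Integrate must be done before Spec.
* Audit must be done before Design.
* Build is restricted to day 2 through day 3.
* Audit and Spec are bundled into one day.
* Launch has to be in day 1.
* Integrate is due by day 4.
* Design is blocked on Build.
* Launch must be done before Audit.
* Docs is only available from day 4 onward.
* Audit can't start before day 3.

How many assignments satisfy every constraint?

Splitting on Docs: it can be day 4 (10), day 5 (10). Listing each branch's schedules as (Launch, Audit, Design, Spec, Build, Integrate) by day number:
Docs=day 4: (1,3,4,3,2,1) (1,3,4,3,2,2) (1,3,5,3,2,1) (1,3,5,3,2,2) (1,4,5,4,2,1) (1,4,5,4,2,2) (1,4,5,4,2,3) (1,4,5,4,3,1) (1,4,5,4,3,2) (1,4,5,4,3,3) — 10.
Docs=day 5: (1,3,4,3,2,1) (1,3,4,3,2,2) (1,3,5,3,2,1) (1,3,5,3,2,2) (1,4,5,4,2,1) (1,4,5,4,2,2) (1,4,5,4,2,3) (1,4,5,4,3,1) (1,4,5,4,3,2) (1,4,5,4,3,3) — 10.
Summing: 10 + 10 = 20.

20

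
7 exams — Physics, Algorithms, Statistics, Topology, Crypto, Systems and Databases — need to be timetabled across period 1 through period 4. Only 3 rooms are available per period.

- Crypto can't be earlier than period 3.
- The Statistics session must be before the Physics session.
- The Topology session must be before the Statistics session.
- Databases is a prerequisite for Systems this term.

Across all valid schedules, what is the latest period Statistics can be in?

period 3

Precedence pushes Statistics to at least period 2; downstream work caps Statistics at period 3.
Statistics at period 3 is achievable: Statistics -> period 3, Crypto -> period 3, Algorithms -> period 1, Topology -> period 1, Systems -> period 2, Databases -> period 1, Physics -> period 4.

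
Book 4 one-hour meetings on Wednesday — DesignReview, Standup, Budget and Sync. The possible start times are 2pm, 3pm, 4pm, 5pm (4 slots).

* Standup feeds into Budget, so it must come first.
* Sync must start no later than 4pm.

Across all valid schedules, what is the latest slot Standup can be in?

Downstream work caps Standup at 4pm.
Standup at 4pm is achievable: Sync -> 2pm; Budget -> 5pm; Standup -> 4pm; DesignReview -> 2pm.

4pm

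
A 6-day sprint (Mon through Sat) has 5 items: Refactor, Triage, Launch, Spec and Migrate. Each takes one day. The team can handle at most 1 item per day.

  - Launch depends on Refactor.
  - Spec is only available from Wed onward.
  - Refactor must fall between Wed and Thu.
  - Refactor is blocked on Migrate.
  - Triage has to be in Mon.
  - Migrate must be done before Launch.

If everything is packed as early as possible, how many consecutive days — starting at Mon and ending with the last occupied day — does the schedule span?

5

The precedence chain requires at least 3 distinct days.
With at most 1 per day and 5 work items, at least 5 days are needed.
Propagating the time windows through the other constraints, Launch can't land before Thu — that is day 4 counting from Mon — so the schedule must run through at least 4 days.
5 works (last occupied day: Fri): for example Migrate -> Tue; Refactor -> Wed; Triage -> Mon; Launch -> Fri; Spec -> Thu.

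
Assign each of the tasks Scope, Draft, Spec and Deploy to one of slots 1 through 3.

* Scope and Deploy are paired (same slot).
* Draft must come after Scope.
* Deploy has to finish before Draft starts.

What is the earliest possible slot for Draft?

Precedence pushes Draft to at least 2.
Draft at 2 is achievable: Draft -> 2, Spec -> 1, Deploy -> 1, Scope -> 1.

2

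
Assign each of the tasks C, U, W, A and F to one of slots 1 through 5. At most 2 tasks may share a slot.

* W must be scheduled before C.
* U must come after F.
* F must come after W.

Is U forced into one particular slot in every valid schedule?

U can be 3 (e.g. C in 2, A in 1, F in 2, W in 1, U in 3) or 4 (e.g. C -> 2, W -> 1, U -> 4, A -> 1, F -> 2).

No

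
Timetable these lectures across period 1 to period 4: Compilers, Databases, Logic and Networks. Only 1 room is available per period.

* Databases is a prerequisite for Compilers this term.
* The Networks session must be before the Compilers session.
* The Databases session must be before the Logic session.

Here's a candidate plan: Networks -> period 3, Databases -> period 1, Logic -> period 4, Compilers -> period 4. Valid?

Only 1 room is available per period — violated.
Databases is a prerequisite for Compilers this term — holds.
The Networks session must be before the Compilers session — holds.
The Databases session must be before the Logic session — holds.

No — it violates: Only 1 room is available per period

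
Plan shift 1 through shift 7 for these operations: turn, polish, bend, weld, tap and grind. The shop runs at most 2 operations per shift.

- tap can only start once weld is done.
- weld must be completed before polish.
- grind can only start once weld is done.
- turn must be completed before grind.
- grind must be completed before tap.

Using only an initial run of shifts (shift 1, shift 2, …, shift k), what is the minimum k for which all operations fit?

The precedence chain requires at least 3 distinct shifts.
With at most 2 per shift and 6 operations, at least 3 shifts are needed.
3 works (last occupied shift: shift 3): for example weld in shift 1; grind in shift 2; bend in shift 3; tap in shift 3; turn in shift 1; polish in shift 2.

3 shifts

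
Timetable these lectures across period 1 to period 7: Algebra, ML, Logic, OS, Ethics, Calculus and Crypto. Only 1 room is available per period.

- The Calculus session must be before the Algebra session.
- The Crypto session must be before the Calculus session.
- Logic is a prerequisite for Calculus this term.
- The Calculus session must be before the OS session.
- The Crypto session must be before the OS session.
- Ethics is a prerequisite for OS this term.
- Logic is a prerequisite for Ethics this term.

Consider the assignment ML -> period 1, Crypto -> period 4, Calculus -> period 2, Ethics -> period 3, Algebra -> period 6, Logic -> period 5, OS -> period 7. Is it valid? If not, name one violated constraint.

No. Logic is a prerequisite for Calculus this term is not satisfied.

The Calculus session must be before the Algebra session — holds.
Logic is a prerequisite for Ethics this term — violated.
The Calculus session must be before the OS session — holds.
The Crypto session must be before the Calculus session — violated.
Logic is a prerequisite for Calculus this term — violated.
Ethics is a prerequisite for OS this term — holds.
The Crypto session must be before the OS session — holds.
Only 1 room is available per period — holds.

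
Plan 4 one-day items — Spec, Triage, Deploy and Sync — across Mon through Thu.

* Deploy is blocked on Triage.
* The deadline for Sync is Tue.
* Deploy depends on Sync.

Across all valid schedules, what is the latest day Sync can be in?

Sync's own window allows nothing later than Tue.
Sync at Tue is achievable: Triage=Mon, Spec=Mon, Deploy=Wed, Sync=Tue.

Tue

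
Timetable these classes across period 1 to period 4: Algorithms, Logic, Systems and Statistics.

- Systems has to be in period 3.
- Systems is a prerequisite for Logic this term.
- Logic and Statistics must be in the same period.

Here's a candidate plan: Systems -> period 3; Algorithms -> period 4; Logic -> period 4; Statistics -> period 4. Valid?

Logic and Statistics must be in the same period — holds.
Systems is a prerequisite for Logic this term — holds.
Systems has to be in period 3 — holds.

Yes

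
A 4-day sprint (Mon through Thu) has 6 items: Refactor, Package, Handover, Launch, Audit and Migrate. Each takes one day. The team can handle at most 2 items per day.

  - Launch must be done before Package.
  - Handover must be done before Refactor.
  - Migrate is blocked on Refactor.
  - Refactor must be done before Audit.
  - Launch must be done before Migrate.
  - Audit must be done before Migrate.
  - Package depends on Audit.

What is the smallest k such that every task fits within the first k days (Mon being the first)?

4 days

The precedence chain requires at least 4 distinct days.
With at most 2 per day and 6 tasks, at least 3 days are needed.
4 works (last occupied day: Thu): for example Package=Thu; Launch=Mon; Audit=Wed; Migrate=Thu; Handover=Mon; Refactor=Tue.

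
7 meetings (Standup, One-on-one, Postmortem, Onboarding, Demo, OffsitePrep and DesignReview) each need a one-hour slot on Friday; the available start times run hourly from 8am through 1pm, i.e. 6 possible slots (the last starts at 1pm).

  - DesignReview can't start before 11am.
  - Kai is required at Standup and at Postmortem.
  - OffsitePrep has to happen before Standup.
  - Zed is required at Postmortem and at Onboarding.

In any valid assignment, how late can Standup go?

Precedence pushes Standup to at least 9am.
Standup at 1pm is achievable: One-on-one in 8am; OffsitePrep in 8am; Onboarding in 9am; Standup in 1pm; Demo in 8am; DesignReview in 11am; Postmortem in 8am.

1pm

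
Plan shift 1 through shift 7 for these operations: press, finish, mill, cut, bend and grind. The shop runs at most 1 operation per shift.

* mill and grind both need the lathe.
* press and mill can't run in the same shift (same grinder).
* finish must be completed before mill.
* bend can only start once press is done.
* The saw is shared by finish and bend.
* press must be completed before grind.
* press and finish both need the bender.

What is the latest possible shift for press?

shift 5

Downstream work caps press at shift 6.
press at shift 5 is achievable: grind -> shift 7, press -> shift 5, bend -> shift 6, cut -> shift 3, finish -> shift 1, mill -> shift 2.
Nothing later works — the conflict and capacity constraints rule out every shift after shift 5.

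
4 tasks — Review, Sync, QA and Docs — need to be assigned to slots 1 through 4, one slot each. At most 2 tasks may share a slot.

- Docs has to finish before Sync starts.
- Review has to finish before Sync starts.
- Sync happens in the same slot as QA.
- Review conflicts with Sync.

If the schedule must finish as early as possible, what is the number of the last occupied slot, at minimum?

The precedence chain requires at least 2 distinct slots.
With at most 2 per slot and 4 tasks, at least 2 slots are needed.
2 works (last occupied slot: 2): for example Docs in 1; QA in 2; Review in 1; Sync in 2.

2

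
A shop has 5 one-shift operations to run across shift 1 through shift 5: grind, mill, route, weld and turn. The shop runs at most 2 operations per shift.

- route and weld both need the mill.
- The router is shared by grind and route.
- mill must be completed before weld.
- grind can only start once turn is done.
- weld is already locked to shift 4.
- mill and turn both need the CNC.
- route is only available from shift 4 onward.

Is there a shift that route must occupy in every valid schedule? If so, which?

route's window is shift 4–shift 5.
weld is fixed at shift 4, and route can't share a shift with weld.
So route must be shift 5.

shift 5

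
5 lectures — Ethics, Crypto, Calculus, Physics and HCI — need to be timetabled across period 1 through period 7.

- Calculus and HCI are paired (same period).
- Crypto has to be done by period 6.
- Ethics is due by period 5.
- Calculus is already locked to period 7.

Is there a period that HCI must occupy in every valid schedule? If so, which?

period 7

HCI must be in the same period as Calculus, which can't be before period 7, so HCI is at least period 7.
So HCI is pinned to period 7.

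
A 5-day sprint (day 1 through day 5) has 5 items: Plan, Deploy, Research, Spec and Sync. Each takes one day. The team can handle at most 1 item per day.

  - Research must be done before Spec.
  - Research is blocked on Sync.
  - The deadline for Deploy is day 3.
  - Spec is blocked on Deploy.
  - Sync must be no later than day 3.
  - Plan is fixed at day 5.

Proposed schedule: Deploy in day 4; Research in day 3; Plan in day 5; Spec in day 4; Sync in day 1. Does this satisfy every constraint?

Sync must be no later than day 3 — holds.
The team can handle at most 1 item per day — violated.
Research is blocked on Sync — holds.
Spec is blocked on Deploy — violated.
Plan is fixed at day 5 — holds.
The deadline for Deploy is day 3 — violated.
Research must be done before Spec — holds.

No. The deadline for Deploy is day 3 is not satisfied.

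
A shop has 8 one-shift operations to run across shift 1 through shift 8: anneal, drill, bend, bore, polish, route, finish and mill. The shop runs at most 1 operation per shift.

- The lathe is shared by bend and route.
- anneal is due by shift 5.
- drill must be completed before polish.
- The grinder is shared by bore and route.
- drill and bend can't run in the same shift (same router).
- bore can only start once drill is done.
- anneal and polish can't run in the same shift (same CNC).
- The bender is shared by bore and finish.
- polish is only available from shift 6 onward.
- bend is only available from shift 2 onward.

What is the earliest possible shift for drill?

Downstream work caps drill at shift 7.
drill at shift 1 is achievable: bend in shift 3, route in shift 5, anneal in shift 2, polish in shift 6, bore in shift 4, drill in shift 1, finish in shift 7, mill in shift 8.

shift 1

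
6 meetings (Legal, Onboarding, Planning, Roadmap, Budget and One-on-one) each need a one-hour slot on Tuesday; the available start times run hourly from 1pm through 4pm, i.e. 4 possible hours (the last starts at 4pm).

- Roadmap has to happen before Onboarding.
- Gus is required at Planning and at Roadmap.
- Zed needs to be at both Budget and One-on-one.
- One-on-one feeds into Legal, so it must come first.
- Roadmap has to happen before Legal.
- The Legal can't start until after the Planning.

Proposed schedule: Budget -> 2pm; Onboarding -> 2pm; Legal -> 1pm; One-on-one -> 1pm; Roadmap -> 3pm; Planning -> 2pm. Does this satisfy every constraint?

Gus is required at Planning and at Roadmap — holds.
One-on-one feeds into Legal, so it must come first — violated.
Roadmap has to happen before Legal — violated.
Roadmap has to happen before Onboarding — violated.
Zed needs to be at both Budget and One-on-one — holds.
The Legal can't start until after the Planning — violated.

No. Roadmap has to happen before Legal is not satisfied.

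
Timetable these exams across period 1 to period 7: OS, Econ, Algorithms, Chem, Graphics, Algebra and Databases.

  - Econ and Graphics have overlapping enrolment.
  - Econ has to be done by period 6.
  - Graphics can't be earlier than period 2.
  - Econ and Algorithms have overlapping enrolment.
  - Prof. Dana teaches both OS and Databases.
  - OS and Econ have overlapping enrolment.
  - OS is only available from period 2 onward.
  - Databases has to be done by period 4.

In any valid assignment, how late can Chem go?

Chem at period 7 is achievable: Databases=period 1; Algorithms=period 2; Graphics=period 2; Algebra=period 1; OS=period 2; Econ=period 1; Chem=period 7.

period 7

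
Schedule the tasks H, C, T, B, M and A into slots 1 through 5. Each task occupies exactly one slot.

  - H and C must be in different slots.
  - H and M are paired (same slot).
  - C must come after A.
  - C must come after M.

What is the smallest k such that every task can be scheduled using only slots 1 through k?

The precedence chain requires at least 2 distinct slots.
2 works (last occupied slot: 2): for example A -> 1, T -> 1, C -> 2, M -> 1, H -> 1, B -> 1.

2 slots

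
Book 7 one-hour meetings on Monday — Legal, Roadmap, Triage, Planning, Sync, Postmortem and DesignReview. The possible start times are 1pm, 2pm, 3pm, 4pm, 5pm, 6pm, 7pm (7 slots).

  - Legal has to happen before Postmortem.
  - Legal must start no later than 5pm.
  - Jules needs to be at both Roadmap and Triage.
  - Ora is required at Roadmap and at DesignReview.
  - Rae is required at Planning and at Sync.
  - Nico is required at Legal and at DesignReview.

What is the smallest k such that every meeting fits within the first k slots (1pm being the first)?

2 slots

The precedence chain requires at least 2 distinct slots.
2 works (last occupied slot: 2pm): for example Triage in 2pm, Planning in 1pm, Postmortem in 2pm, Roadmap in 1pm, Legal in 1pm, DesignReview in 2pm, Sync in 2pm.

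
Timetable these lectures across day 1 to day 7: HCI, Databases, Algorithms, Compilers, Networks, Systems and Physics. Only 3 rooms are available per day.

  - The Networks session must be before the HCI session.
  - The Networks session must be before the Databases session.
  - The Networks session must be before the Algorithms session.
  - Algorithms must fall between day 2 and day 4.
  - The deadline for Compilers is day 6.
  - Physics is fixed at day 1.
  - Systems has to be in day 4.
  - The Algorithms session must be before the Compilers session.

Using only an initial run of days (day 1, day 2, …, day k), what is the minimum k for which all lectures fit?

The precedence chain requires at least 3 distinct days.
With at most 3 per day and 7 lectures, at least 3 days are needed.
Systems can't be placed before day 4, so the schedule must run through at least day 4.
4 works (last occupied day: day 4): for example Databases=day 2, Networks=day 1, HCI=day 2, Systems=day 4, Compilers=day 3, Physics=day 1, Algorithms=day 2.

4 days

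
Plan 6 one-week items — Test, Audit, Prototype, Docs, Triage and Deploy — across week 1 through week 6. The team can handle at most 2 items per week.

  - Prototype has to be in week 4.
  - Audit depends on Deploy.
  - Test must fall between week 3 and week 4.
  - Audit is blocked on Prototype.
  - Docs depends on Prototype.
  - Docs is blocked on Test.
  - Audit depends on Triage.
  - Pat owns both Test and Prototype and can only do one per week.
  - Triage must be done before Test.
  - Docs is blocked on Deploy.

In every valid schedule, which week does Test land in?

Test's window is week 3–week 4.
Prototype is fixed at week 4, and Test can't share a week with Prototype.
So Test must be week 3.

week 3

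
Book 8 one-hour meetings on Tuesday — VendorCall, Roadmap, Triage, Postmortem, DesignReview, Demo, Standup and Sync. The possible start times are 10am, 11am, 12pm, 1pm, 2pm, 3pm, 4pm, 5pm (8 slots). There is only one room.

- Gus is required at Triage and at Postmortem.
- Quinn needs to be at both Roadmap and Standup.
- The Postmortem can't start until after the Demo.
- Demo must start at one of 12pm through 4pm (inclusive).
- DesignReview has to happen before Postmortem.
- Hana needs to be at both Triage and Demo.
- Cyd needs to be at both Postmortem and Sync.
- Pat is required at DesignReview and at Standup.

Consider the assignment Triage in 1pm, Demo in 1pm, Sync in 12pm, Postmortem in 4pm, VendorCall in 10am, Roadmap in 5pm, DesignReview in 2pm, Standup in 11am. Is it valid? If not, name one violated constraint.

No — it violates: Hana needs to be at both Triage and Demo

Quinn needs to be at both Roadmap and Standup — holds.
There is only one room — violated.
Pat is required at DesignReview and at Standup — holds.
Hana needs to be at both Triage and Demo — violated.
Gus is required at Triage and at Postmortem — holds.
DesignReview has to happen before Postmortem — holds.
Demo must start at one of 12pm through 4pm (inclusive) — holds.
Cyd needs to be at both Postmortem and Sync — holds.
The Postmortem can't start until after the Demo — holds.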